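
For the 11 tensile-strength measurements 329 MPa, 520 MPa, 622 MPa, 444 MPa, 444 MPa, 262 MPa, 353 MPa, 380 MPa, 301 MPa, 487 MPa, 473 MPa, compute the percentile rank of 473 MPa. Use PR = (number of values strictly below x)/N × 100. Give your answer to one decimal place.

63.6

N = 11.
Strictly below 473: 7. Equal to 473: 1.
PR = 7/11 × 100 = 63.6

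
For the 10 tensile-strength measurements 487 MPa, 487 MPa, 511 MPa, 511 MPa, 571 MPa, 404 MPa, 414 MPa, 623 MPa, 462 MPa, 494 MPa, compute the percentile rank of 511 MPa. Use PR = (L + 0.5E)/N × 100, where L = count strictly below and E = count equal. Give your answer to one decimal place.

70.0

N = 10.
Strictly below 511: 6. Equal to 511: 2.
PR = (6 + 0.5·2)/10 × 100 = 70.0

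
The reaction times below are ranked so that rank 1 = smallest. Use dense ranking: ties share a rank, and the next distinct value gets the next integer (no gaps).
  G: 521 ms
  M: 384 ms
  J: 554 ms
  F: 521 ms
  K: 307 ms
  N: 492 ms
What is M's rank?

2

Sorted (ascending): 307, 384, 492, 521, 521, 554
The 2 values of 521 share dense rank 4.
Remaining distinct values take the next consecutive integers.
M has value 384 ms → rank 2.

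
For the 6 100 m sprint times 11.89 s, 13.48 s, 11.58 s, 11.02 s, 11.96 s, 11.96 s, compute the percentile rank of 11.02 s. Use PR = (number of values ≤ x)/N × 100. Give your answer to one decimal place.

16.7

N = 6.
Strictly below 11.02: 0. Equal to 11.02: 1.
PR = 1/6 × 100 = 16.7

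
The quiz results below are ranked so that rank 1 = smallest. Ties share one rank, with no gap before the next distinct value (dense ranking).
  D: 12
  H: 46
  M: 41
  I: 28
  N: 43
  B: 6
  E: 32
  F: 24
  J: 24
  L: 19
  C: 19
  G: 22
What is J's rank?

Sorted (ascending): 6, 12, 19, 19, 22, 24, 24, 28, 32, 41, 43, 46
The 2 values of 19 share dense rank 3.
The 2 values of 24 share dense rank 5.
Remaining distinct values take the next consecutive integers.
J has value 24 → rank 5.

5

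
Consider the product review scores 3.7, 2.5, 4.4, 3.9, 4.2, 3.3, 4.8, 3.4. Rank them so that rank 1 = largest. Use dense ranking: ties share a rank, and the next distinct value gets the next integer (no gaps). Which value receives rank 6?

Sorted (descending): 4.8, 4.4, 4.2, 3.9, 3.7, 3.4, 3.3, 2.5
No ties — each value takes its position as its rank.
Rank 6 → value 3.4.

3.4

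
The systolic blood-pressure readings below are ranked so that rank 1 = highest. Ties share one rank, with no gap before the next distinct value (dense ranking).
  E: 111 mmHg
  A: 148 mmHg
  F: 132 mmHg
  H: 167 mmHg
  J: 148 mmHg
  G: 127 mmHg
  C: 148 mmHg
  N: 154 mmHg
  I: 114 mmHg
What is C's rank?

Sorted (descending): 167, 154, 148, 148, 148, 132, 127, 114, 111
The 3 values of 148 share dense rank 3.
Remaining distinct values take the next consecutive integers.
C has value 148 mmHg → rank 3.

3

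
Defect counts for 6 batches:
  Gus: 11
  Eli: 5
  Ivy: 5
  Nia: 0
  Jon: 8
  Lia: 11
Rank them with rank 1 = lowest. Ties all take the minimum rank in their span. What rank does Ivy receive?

Sorted (ascending): 0, 5, 5, 8, 11, 11
The 2 values of 5 occupy positions 2–3 → each gets rank 2.
The 2 values of 11 occupy positions 5–6 → each gets rank 5.
Ivy has value 5 → rank 2.

2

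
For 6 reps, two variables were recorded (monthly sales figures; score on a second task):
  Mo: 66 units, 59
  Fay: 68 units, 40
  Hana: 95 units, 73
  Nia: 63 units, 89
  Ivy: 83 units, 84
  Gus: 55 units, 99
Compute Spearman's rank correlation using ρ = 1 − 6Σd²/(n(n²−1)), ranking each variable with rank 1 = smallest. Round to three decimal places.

-0.543

Ranks of variable 1: 3, 4, 6, 2, 5, 1
Ranks of variable 2: 2, 1, 3, 5, 4, 6
d = r₁ − r₂: 1, 3, 3, -3, 1, -5
d²: 1, 9, 9, 9, 1, 25; Σd² = 54
ρ = 1 − 6·54/(6·35) = 1 − 324/210 = -0.543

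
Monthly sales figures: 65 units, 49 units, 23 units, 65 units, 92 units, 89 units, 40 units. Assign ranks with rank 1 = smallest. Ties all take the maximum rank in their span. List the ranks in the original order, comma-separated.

Sorted (ascending): 23, 40, 49, 65, 65, 89, 92
The 2 values of 65 occupy positions 4–5 → each gets rank 5.

5, 3, 1, 5, 7, 6, 2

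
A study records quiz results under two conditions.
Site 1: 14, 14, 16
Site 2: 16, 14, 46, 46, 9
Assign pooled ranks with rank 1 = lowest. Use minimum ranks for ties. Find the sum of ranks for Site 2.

Sorted (ascending): 9, 14, 14, 14, 16, 16, 46, 46
The 3 values of 14 occupy positions 2–4 → each gets rank 2.
The 2 values of 16 occupy positions 5–6 → each gets rank 5.
The 2 values of 46 occupy positions 7–8 → each gets rank 7.
Site 2 values → pooled ranks: 16→5, 14→2, 46→7, 46→7, 9→1
Rank sum = 5 + 2 + 7 + 7 + 1 = 22

22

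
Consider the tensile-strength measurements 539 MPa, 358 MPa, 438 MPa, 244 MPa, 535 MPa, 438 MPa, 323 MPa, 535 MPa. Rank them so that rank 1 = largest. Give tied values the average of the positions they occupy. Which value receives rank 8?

244

Sorted (descending): 539, 535, 535, 438, 438, 358, 323, 244
The 2 values of 535 occupy positions 2–3 → average rank (2+3)/2 = 2.5.
The 2 values of 438 occupy positions 4–5 → average rank (4+5)/2 = 4.5.
Rank 8 → value 244.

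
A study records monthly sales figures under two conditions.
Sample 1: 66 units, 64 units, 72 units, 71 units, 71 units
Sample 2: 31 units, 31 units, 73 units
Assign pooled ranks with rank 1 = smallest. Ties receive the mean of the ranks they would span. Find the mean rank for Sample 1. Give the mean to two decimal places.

Sorted (ascending): 31, 31, 64, 66, 71, 71, 72, 73
The 2 values of 31 occupy positions 1–2 → average rank (1+2)/2 = 1.5.
The 2 values of 71 occupy positions 5–6 → average rank (5+6)/2 = 5.5.
Sample 1 values → pooled ranks: 66→4, 64→3, 72→7, 71→5.5, 71→5.5
Mean rank = (4 + 3 + 7 + 5.5 + 5.5) / 5 = 5.00

5.00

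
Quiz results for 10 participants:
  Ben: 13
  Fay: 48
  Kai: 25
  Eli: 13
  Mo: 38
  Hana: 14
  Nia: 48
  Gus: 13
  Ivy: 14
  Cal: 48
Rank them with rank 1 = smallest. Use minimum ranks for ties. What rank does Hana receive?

4

Sorted (ascending): 13, 13, 13, 14, 14, 25, 38, 48, 48, 48
The 3 values of 13 occupy positions 1–3 → each gets rank 1.
The 2 values of 14 occupy positions 4–5 → each gets rank 4.
The 3 values of 48 occupy positions 8–10 → each gets rank 8.
Hana has value 14 → rank 4.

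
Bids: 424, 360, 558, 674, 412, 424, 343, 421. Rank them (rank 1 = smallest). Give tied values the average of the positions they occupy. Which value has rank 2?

Sorted (ascending): 343, 360, 412, 421, 424, 424, 558, 674
The 2 values of 424 occupy positions 5–6 → average rank (5+6)/2 = 5.5.
Rank 2 → value 360.

360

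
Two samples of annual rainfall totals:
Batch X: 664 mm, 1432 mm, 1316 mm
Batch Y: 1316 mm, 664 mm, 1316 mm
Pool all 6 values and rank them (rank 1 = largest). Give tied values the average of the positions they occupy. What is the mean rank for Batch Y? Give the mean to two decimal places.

3.83

Sorted (descending): 1432, 1316, 1316, 1316, 664, 664
The 3 values of 1316 occupy positions 2–4 → average rank 3.
The 2 values of 664 occupy positions 5–6 → average rank (5+6)/2 = 5.5.
Batch Y values → pooled ranks: 1316→3, 664→5.5, 1316→3
Mean rank = (3 + 5.5 + 3) / 3 = 3.83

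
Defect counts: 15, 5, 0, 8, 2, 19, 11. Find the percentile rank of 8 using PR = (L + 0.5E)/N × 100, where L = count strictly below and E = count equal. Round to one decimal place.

N = 7.
Strictly below 8: 3. Equal to 8: 1.
PR = (3 + 0.5·1)/7 × 100 = 50.0

50.0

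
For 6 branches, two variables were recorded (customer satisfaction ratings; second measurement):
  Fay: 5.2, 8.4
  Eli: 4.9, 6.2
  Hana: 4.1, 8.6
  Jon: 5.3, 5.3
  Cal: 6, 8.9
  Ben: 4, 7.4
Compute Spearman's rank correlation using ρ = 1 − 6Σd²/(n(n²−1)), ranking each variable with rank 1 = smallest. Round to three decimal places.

0.143

Ranks of variable 1: 4, 3, 2, 5, 6, 1
Ranks of variable 2: 4, 2, 5, 1, 6, 3
d = r₁ − r₂: 0, 1, -3, 4, 0, -2
d²: 0, 1, 9, 16, 0, 4; Σd² = 30
ρ = 1 − 6·30/(6·35) = 1 − 180/210 = 0.143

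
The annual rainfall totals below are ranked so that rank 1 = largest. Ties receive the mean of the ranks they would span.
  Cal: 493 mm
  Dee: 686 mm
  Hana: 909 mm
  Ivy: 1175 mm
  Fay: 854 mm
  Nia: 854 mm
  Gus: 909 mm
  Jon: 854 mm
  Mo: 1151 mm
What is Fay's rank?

Sorted (descending): 1175, 1151, 909, 909, 854, 854, 854, 686, 493
The 2 values of 909 occupy positions 3–4 → average rank (3+4)/2 = 3.5.
The 3 values of 854 occupy positions 5–7 → average rank 6.
Fay has value 854 mm → rank 6.

6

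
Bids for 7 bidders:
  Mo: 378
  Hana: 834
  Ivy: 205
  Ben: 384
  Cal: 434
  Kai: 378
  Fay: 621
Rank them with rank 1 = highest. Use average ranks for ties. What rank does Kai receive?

5.5

Sorted (descending): 834, 621, 434, 384, 378, 378, 205
The 2 values of 378 occupy positions 5–6 → average rank (5+6)/2 = 5.5.
Kai has value 378 → rank 5.5.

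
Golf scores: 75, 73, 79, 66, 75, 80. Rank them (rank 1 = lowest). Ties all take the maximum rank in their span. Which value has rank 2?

Sorted (ascending): 66, 73, 75, 75, 79, 80
The 2 values of 75 occupy positions 3–4 → each gets rank 4.
Rank 2 → value 73.

73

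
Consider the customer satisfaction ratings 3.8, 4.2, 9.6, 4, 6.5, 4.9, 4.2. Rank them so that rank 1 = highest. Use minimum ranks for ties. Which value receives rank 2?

6.5

Sorted (descending): 9.6, 6.5, 4.9, 4.2, 4.2, 4, 3.8
The 2 values of 4.2 occupy positions 4–5 → each gets rank 4.
Rank 2 → value 6.5.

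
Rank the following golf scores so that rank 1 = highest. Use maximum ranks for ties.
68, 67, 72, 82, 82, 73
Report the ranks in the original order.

5, 6, 4, 2, 2, 3

Sorted (descending): 82, 82, 73, 72, 68, 67
The 2 values of 82 occupy positions 1–2 → each gets rank 2.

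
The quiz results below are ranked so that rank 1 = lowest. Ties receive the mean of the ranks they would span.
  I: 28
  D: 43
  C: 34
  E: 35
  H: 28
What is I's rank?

1.5

Sorted (ascending): 28, 28, 34, 35, 43
The 2 values of 28 occupy positions 1–2 → average rank (1+2)/2 = 1.5.
I has value 28 → rank 1.5.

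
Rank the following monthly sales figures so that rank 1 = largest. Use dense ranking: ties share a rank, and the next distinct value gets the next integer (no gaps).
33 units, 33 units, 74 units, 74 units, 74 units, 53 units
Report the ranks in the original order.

3, 3, 1, 1, 1, 2

Sorted (descending): 74, 74, 74, 53, 33, 33
The 3 values of 74 share dense rank 1.
The 2 values of 33 share dense rank 3.
Remaining distinct values take the next consecutive integers.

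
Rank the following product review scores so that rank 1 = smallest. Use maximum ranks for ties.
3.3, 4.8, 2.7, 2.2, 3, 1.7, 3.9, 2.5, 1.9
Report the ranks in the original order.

7, 9, 5, 3, 6, 1, 8, 4, 2

Sorted (ascending): 1.7, 1.9, 2.2, 2.5, 2.7, 3, 3.3, 3.9, 4.8
No ties — each value takes its position as its rank.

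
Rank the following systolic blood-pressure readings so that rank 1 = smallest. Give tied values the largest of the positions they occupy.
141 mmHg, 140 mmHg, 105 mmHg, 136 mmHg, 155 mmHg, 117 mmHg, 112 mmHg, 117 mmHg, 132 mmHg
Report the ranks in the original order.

8, 7, 1, 6, 9, 4, 2, 4, 5

Sorted (ascending): 105, 112, 117, 117, 132, 136, 140, 141, 155
The 2 values of 117 occupy positions 3–4 → each gets rank 4.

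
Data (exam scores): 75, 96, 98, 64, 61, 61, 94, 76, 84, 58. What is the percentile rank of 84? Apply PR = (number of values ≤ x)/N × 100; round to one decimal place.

70.0

N = 10.
Strictly below 84: 6. Equal to 84: 1.
PR = 7/10 × 100 = 70.0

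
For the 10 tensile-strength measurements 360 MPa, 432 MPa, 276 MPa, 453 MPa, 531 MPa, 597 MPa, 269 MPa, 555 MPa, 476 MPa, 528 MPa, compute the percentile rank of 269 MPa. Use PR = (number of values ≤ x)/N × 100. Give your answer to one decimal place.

10.0

N = 10.
Strictly below 269: 0. Equal to 269: 1.
PR = 1/10 × 100 = 10.0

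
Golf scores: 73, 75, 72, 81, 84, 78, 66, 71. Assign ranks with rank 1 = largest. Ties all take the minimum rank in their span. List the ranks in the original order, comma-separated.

Sorted (descending): 84, 81, 78, 75, 73, 72, 71, 66
No ties — each value takes its position as its rank.

5, 4, 6, 2, 1, 3, 8, 7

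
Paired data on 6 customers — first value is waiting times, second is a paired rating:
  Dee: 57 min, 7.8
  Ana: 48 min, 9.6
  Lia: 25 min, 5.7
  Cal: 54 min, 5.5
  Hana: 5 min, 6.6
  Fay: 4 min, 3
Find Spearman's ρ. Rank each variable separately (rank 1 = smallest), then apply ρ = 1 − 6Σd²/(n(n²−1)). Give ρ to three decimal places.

0.486

Ranks of variable 1: 6, 4, 3, 5, 2, 1
Ranks of variable 2: 5, 6, 3, 2, 4, 1
d = r₁ − r₂: 1, -2, 0, 3, -2, 0
d²: 1, 4, 0, 9, 4, 0; Σd² = 18
ρ = 1 − 6·18/(6·35) = 1 − 108/210 = 0.486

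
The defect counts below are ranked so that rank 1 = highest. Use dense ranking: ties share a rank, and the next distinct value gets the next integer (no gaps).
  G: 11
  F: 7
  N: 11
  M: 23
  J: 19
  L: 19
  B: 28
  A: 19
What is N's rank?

4

Sorted (descending): 28, 23, 19, 19, 19, 11, 11, 7
The 3 values of 19 share dense rank 3.
The 2 values of 11 share dense rank 4.
Remaining distinct values take the next consecutive integers.
N has value 11 → rank 4.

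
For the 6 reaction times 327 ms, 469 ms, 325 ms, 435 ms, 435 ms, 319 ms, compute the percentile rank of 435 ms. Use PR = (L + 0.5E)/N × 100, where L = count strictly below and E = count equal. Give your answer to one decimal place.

N = 6.
Strictly below 435: 3. Equal to 435: 2.
PR = (3 + 0.5·2)/6 × 100 = 66.7

66.7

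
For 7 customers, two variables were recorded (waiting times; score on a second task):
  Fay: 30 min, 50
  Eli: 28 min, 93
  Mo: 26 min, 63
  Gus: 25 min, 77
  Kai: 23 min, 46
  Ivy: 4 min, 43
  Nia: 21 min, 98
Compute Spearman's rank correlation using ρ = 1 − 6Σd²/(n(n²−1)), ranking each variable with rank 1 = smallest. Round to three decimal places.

0.214

Ranks of variable 1: 7, 6, 5, 4, 3, 1, 2
Ranks of variable 2: 3, 6, 4, 5, 2, 1, 7
d = r₁ − r₂: 4, 0, 1, -1, 1, 0, -5
d²: 16, 0, 1, 1, 1, 0, 25; Σd² = 44
ρ = 1 − 6·44/(7·48) = 1 − 264/336 = 0.214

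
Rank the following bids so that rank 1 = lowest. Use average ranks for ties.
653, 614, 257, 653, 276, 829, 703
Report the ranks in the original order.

Sorted (ascending): 257, 276, 614, 653, 653, 703, 829
The 2 values of 653 occupy positions 4–5 → average rank (4+5)/2 = 4.5.

4.5, 3, 1, 4.5, 2, 7, 6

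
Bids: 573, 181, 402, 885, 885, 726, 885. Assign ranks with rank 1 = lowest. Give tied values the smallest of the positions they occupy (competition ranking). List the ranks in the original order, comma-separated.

Sorted (ascending): 181, 402, 573, 726, 885, 885, 885
The 3 values of 885 occupy positions 5–7 → each gets rank 5.

3, 1, 2, 5, 5, 4, 5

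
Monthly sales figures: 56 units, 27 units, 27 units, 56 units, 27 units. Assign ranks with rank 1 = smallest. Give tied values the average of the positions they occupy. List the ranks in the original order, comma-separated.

4.5, 2, 2, 4.5, 2

Sorted (ascending): 27, 27, 27, 56, 56
The 3 values of 27 occupy positions 1–3 → average rank 2.
The 2 values of 56 occupy positions 4–5 → average rank (4+5)/2 = 4.5.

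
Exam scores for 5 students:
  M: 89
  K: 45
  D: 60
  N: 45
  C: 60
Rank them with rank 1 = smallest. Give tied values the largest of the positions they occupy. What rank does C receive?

4

Sorted (ascending): 45, 45, 60, 60, 89
The 2 values of 45 occupy positions 1–2 → each gets rank 2.
The 2 values of 60 occupy positions 3–4 → each gets rank 4.
C has value 60 → rank 4.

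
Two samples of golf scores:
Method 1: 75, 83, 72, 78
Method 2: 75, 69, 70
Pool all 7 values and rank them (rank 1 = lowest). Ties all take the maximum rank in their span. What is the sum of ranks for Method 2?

Sorted (ascending): 69, 70, 72, 75, 75, 78, 83
The 2 values of 75 occupy positions 4–5 → each gets rank 5.
Method 2 values → pooled ranks: 75→5, 69→1, 70→2
Rank sum = 5 + 1 + 2 = 8

8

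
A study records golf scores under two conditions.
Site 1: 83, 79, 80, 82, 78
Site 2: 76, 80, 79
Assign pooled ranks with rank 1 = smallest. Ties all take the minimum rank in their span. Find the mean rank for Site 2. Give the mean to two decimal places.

Sorted (ascending): 76, 78, 79, 79, 80, 80, 82, 83
The 2 values of 79 occupy positions 3–4 → each gets rank 3.
The 2 values of 80 occupy positions 5–6 → each gets rank 5.
Site 2 values → pooled ranks: 76→1, 80→5, 79→3
Mean rank = (1 + 5 + 3) / 3 = 3.00

3.00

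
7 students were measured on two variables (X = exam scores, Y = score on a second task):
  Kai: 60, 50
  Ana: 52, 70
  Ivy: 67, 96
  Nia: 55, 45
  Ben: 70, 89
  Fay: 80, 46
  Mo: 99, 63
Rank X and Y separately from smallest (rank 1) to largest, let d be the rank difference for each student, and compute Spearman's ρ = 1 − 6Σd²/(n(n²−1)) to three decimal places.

0.071

Ranks of variable 1: 3, 1, 4, 2, 5, 6, 7
Ranks of variable 2: 3, 5, 7, 1, 6, 2, 4
d = r₁ − r₂: 0, -4, -3, 1, -1, 4, 3
d²: 0, 16, 9, 1, 1, 16, 9; Σd² = 52
ρ = 1 − 6·52/(7·48) = 1 − 312/336 = 0.071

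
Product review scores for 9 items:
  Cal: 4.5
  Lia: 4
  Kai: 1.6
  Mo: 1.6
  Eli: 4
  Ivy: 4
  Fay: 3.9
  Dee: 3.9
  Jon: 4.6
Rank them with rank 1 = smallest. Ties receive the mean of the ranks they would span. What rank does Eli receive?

6

Sorted (ascending): 1.6, 1.6, 3.9, 3.9, 4, 4, 4, 4.5, 4.6
The 2 values of 1.6 occupy positions 1–2 → average rank (1+2)/2 = 1.5.
The 2 values of 3.9 occupy positions 3–4 → average rank (3+4)/2 = 3.5.
The 3 values of 4 occupy positions 5–7 → average rank 6.
Eli has value 4 → rank 6.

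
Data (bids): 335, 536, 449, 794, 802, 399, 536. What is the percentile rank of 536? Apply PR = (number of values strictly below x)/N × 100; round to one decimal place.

N = 7.
Strictly below 536: 3. Equal to 536: 2.
PR = 3/7 × 100 = 42.9

42.9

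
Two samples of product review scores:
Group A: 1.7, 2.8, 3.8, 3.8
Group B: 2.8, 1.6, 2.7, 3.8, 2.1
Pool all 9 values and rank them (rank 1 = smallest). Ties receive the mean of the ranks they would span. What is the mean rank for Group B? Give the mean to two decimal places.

Sorted (ascending): 1.6, 1.7, 2.1, 2.7, 2.8, 2.8, 3.8, 3.8, 3.8
The 2 values of 2.8 occupy positions 5–6 → average rank (5+6)/2 = 5.5.
The 3 values of 3.8 occupy positions 7–9 → average rank 8.
Group B values → pooled ranks: 2.8→5.5, 1.6→1, 2.7→4, 3.8→8, 2.1→3
Mean rank = (5.5 + 1 + 4 + 8 + 3) / 5 = 4.30

4.30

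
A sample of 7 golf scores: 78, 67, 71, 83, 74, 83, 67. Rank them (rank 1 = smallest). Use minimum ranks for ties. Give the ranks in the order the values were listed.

5, 1, 3, 6, 4, 6, 1

Sorted (ascending): 67, 67, 71, 74, 78, 83, 83
The 2 values of 67 occupy positions 1–2 → each gets rank 1.
The 2 values of 83 occupy positions 6–7 → each gets rank 6.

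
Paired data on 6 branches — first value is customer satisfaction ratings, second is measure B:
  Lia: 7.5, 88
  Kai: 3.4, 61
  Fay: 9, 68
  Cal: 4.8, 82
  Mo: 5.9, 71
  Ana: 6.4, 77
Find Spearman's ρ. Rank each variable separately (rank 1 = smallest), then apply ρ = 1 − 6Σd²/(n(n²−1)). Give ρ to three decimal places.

0.257

Ranks of variable 1: 5, 1, 6, 2, 3, 4
Ranks of variable 2: 6, 1, 2, 5, 3, 4
d = r₁ − r₂: -1, 0, 4, -3, 0, 0
d²: 1, 0, 16, 9, 0, 0; Σd² = 26
ρ = 1 − 6·26/(6·35) = 1 − 156/210 = 0.257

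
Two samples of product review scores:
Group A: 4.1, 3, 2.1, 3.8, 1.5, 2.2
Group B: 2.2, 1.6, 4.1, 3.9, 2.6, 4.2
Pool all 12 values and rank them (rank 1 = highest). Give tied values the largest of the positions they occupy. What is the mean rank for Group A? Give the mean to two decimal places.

Sorted (descending): 4.2, 4.1, 4.1, 3.9, 3.8, 3, 2.6, 2.2, 2.2, 2.1, 1.6, 1.5
The 2 values of 4.1 occupy positions 2–3 → each gets rank 3.
The 2 values of 2.2 occupy positions 8–9 → each gets rank 9.
Group A values → pooled ranks: 4.1→3, 3→6, 2.1→10, 3.8→5, 1.5→12, 2.2→9
Mean rank = (3 + 6 + 10 + 5 + 12 + 9) / 6 = 7.50

7.50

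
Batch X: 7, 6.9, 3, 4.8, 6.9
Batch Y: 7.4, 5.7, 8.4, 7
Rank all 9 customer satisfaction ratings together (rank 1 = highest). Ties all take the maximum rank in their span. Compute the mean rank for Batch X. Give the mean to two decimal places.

Sorted (descending): 8.4, 7.4, 7, 7, 6.9, 6.9, 5.7, 4.8, 3
The 2 values of 7 occupy positions 3–4 → each gets rank 4.
The 2 values of 6.9 occupy positions 5–6 → each gets rank 6.
Batch X values → pooled ranks: 7→4, 6.9→6, 3→9, 4.8→8, 6.9→6
Mean rank = (4 + 6 + 9 + 8 + 6) / 5 = 6.60

6.60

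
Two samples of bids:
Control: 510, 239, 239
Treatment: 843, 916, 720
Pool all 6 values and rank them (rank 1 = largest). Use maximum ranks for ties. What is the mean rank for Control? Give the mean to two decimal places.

5.33

Sorted (descending): 916, 843, 720, 510, 239, 239
The 2 values of 239 occupy positions 5–6 → each gets rank 6.
Control values → pooled ranks: 510→4, 239→6, 239→6
Mean rank = (4 + 6 + 6) / 3 = 5.33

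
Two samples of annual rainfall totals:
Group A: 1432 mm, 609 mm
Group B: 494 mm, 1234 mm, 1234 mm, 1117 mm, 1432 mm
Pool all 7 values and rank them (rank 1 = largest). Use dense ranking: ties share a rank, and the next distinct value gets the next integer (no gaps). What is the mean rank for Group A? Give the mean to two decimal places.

2.50

Sorted (descending): 1432, 1432, 1234, 1234, 1117, 609, 494
The 2 values of 1432 share dense rank 1.
The 2 values of 1234 share dense rank 2.
Remaining distinct values take the next consecutive integers.
Group A values → pooled ranks: 1432→1, 609→4
Mean rank = (1 + 4) / 2 = 2.50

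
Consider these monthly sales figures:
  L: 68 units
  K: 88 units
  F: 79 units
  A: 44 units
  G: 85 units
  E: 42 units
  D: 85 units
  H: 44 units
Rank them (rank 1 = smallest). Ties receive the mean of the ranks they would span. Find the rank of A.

Sorted (ascending): 42, 44, 44, 68, 79, 85, 85, 88
The 2 values of 44 occupy positions 2–3 → average rank (2+3)/2 = 2.5.
The 2 values of 85 occupy positions 6–7 → average rank (6+7)/2 = 6.5.
A has value 44 units → rank 2.5.

2.5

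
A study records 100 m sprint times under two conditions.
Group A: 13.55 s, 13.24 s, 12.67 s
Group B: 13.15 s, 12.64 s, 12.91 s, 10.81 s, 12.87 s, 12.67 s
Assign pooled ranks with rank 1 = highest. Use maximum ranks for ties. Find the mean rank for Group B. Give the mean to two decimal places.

6.00

Sorted (descending): 13.55, 13.24, 13.15, 12.91, 12.87, 12.67, 12.67, 12.64, 10.81
The 2 values of 12.67 occupy positions 6–7 → each gets rank 7.
Group B values → pooled ranks: 13.15→3, 12.64→8, 12.91→4, 10.81→9, 12.87→5, 12.67→7
Mean rank = (3 + 8 + 4 + 9 + 5 + 7) / 6 = 6.00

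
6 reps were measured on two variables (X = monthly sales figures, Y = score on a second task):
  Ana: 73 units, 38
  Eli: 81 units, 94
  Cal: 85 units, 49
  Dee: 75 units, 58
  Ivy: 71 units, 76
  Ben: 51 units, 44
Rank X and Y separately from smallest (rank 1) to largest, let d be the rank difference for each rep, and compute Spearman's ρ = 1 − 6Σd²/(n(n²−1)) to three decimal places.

Ranks of variable 1: 3, 5, 6, 4, 2, 1
Ranks of variable 2: 1, 6, 3, 4, 5, 2
d = r₁ − r₂: 2, -1, 3, 0, -3, -1
d²: 4, 1, 9, 0, 9, 1; Σd² = 24
ρ = 1 − 6·24/(6·35) = 1 − 144/210 = 0.314

0.314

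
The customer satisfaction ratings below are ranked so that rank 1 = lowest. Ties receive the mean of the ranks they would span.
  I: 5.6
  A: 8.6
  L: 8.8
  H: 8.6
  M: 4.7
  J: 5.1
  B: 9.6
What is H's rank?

4.5

Sorted (ascending): 4.7, 5.1, 5.6, 8.6, 8.6, 8.8, 9.6
The 2 values of 8.6 occupy positions 4–5 → average rank (4+5)/2 = 4.5.
H has value 8.6 → rank 4.5.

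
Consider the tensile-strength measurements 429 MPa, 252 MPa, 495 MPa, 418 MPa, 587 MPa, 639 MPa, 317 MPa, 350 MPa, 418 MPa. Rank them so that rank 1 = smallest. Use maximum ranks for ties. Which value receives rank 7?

495

Sorted (ascending): 252, 317, 350, 418, 418, 429, 495, 587, 639
The 2 values of 418 occupy positions 4–5 → each gets rank 5.
Rank 7 → value 495.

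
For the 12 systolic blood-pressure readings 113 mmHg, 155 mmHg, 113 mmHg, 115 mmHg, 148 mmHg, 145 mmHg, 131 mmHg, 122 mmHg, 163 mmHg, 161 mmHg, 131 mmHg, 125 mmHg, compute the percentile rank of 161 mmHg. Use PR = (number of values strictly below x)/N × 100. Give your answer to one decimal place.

83.3

N = 12.
Strictly below 161: 10. Equal to 161: 1.
PR = 10/12 × 100 = 83.3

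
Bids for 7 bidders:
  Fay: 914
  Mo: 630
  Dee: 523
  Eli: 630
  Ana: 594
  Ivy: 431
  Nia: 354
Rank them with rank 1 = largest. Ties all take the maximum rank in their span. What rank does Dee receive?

Sorted (descending): 914, 630, 630, 594, 523, 431, 354
The 2 values of 630 occupy positions 2–3 → each gets rank 3.
Dee has value 523 → rank 5.

5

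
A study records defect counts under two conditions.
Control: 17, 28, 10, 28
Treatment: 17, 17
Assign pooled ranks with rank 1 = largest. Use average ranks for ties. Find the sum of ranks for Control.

Sorted (descending): 28, 28, 17, 17, 17, 10
The 2 values of 28 occupy positions 1–2 → average rank (1+2)/2 = 1.5.
The 3 values of 17 occupy positions 3–5 → average rank 4.
Control values → pooled ranks: 17→4, 28→1.5, 10→6, 28→1.5
Rank sum = 4 + 1.5 + 6 + 1.5 = 13

13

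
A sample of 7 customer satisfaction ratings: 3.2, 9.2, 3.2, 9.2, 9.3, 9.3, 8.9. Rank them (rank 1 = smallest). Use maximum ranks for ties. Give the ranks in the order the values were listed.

Sorted (ascending): 3.2, 3.2, 8.9, 9.2, 9.2, 9.3, 9.3
The 2 values of 3.2 occupy positions 1–2 → each gets rank 2.
The 2 values of 9.2 occupy positions 4–5 → each gets rank 5.
The 2 values of 9.3 occupy positions 6–7 → each gets rank 7.

2, 5, 2, 5, 7, 7, 3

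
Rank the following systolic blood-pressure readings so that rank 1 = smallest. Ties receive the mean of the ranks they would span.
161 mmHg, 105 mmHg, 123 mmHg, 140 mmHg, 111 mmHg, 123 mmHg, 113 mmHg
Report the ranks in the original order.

7, 1, 4.5, 6, 2, 4.5, 3

Sorted (ascending): 105, 111, 113, 123, 123, 140, 161
The 2 values of 123 occupy positions 4–5 → average rank (4+5)/2 = 4.5.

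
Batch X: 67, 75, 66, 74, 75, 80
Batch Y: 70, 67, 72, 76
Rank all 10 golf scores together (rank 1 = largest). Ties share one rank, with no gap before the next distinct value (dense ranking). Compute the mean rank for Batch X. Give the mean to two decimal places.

Sorted (descending): 80, 76, 75, 75, 74, 72, 70, 67, 67, 66
The 2 values of 75 share dense rank 3.
The 2 values of 67 share dense rank 7.
Remaining distinct values take the next consecutive integers.
Batch X values → pooled ranks: 67→7, 75→3, 66→8, 74→4, 75→3, 80→1
Mean rank = (7 + 3 + 8 + 4 + 3 + 1) / 6 = 4.33

4.33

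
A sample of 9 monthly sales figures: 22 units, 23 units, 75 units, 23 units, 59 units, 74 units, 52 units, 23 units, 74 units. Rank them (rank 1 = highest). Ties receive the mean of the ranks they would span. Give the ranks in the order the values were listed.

9, 7, 1, 7, 4, 2.5, 5, 7, 2.5

Sorted (descending): 75, 74, 74, 59, 52, 23, 23, 23, 22
The 2 values of 74 occupy positions 2–3 → average rank (2+3)/2 = 2.5.
The 3 values of 23 occupy positions 6–8 → average rank 7.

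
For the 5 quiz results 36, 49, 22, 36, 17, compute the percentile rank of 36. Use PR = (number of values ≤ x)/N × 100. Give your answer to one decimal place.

N = 5.
Strictly below 36: 2. Equal to 36: 2.
PR = 4/5 × 100 = 80.0

80.0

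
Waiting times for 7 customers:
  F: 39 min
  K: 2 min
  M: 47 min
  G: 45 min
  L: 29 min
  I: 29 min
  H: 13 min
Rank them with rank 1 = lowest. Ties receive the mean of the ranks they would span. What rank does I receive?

Sorted (ascending): 2, 13, 29, 29, 39, 45, 47
The 2 values of 29 occupy positions 3–4 → average rank (3+4)/2 = 3.5.
I has value 29 min → rank 3.5.

3.5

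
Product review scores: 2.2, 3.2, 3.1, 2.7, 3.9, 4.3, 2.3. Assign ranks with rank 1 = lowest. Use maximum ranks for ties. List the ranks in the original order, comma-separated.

Sorted (ascending): 2.2, 2.3, 2.7, 3.1, 3.2, 3.9, 4.3
No ties — each value takes its position as its rank.

1, 5, 4, 3, 6, 7, 2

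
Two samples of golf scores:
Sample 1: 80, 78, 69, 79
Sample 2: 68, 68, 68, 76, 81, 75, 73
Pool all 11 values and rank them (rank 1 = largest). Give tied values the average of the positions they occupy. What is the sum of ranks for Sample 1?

Sorted (descending): 81, 80, 79, 78, 76, 75, 73, 69, 68, 68, 68
The 3 values of 68 occupy positions 9–11 → average rank 10.
Sample 1 values → pooled ranks: 80→2, 78→4, 69→8, 79→3
Rank sum = 2 + 4 + 8 + 3 = 17

17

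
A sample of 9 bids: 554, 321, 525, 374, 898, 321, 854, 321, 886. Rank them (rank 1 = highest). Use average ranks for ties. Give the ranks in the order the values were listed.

4, 8, 5, 6, 1, 8, 3, 8, 2

Sorted (descending): 898, 886, 854, 554, 525, 374, 321, 321, 321
The 3 values of 321 occupy positions 7–9 → average rank 8.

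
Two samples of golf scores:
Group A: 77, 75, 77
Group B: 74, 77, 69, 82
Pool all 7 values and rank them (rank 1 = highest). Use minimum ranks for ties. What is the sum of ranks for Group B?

Sorted (descending): 82, 77, 77, 77, 75, 74, 69
The 3 values of 77 occupy positions 2–4 → each gets rank 2.
Group B values → pooled ranks: 74→6, 77→2, 69→7, 82→1
Rank sum = 6 + 2 + 7 + 1 = 16

16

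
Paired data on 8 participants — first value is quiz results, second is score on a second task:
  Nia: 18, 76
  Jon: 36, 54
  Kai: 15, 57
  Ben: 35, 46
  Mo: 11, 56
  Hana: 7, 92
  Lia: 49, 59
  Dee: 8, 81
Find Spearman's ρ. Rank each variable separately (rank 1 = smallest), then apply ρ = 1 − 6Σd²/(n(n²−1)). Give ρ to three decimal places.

-0.595

Ranks of variable 1: 5, 7, 4, 6, 3, 1, 8, 2
Ranks of variable 2: 6, 2, 4, 1, 3, 8, 5, 7
d = r₁ − r₂: -1, 5, 0, 5, 0, -7, 3, -5
d²: 1, 25, 0, 25, 0, 49, 9, 25; Σd² = 134
ρ = 1 − 6·134/(8·63) = 1 − 804/504 = -0.595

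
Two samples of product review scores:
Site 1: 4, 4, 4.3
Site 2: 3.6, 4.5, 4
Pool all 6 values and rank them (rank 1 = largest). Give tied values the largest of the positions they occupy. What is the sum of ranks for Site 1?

Sorted (descending): 4.5, 4.3, 4, 4, 4, 3.6
The 3 values of 4 occupy positions 3–5 → each gets rank 5.
Site 1 values → pooled ranks: 4→5, 4→5, 4.3→2
Rank sum = 5 + 5 + 2 = 12

12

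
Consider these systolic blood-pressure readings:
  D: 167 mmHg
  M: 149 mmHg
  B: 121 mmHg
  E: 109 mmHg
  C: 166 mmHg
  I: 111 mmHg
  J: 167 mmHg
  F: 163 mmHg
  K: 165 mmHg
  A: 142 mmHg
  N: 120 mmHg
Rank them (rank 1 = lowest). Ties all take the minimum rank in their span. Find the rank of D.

10

Sorted (ascending): 109, 111, 120, 121, 142, 149, 163, 165, 166, 167, 167
The 2 values of 167 occupy positions 10–11 → each gets rank 10.
D has value 167 mmHg → rank 10.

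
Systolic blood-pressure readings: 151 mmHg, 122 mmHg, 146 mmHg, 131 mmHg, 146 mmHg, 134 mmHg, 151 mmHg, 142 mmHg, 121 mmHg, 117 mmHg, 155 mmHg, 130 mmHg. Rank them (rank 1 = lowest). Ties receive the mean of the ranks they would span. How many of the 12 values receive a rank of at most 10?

Sorted (ascending): 117, 121, 122, 130, 131, 134, 142, 146, 146, 151, 151, 155
The 2 values of 146 occupy positions 8–9 → average rank (8+9)/2 = 8.5.
The 2 values of 151 occupy positions 10–11 → average rank (10+11)/2 = 10.5.
Ranks ≤ 10: {1, 2, 3, 4, 5, 6, 7, 8.5, 8.5} → 9 values.

9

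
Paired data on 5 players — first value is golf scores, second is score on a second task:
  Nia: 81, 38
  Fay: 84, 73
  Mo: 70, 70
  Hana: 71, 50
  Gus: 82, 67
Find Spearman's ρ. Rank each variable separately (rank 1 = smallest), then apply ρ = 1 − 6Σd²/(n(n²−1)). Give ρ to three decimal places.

Ranks of variable 1: 3, 5, 1, 2, 4
Ranks of variable 2: 1, 5, 4, 2, 3
d = r₁ − r₂: 2, 0, -3, 0, 1
d²: 4, 0, 9, 0, 1; Σd² = 14
ρ = 1 − 6·14/(5·24) = 1 − 84/120 = 0.300

0.300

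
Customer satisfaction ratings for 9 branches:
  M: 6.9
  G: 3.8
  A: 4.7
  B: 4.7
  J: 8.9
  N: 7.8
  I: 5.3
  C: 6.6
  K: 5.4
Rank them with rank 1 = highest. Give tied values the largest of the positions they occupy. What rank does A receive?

8

Sorted (descending): 8.9, 7.8, 6.9, 6.6, 5.4, 5.3, 4.7, 4.7, 3.8
The 2 values of 4.7 occupy positions 7–8 → each gets rank 8.
A has value 4.7 → rank 8.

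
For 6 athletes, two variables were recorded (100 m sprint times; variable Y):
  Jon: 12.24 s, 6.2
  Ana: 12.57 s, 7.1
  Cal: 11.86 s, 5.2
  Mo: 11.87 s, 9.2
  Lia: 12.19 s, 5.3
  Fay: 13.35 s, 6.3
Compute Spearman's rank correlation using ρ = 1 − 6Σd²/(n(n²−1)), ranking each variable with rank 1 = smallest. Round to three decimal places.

0.371

Ranks of variable 1: 4, 5, 1, 2, 3, 6
Ranks of variable 2: 3, 5, 1, 6, 2, 4
d = r₁ − r₂: 1, 0, 0, -4, 1, 2
d²: 1, 0, 0, 16, 1, 4; Σd² = 22
ρ = 1 − 6·22/(6·35) = 1 − 132/210 = 0.371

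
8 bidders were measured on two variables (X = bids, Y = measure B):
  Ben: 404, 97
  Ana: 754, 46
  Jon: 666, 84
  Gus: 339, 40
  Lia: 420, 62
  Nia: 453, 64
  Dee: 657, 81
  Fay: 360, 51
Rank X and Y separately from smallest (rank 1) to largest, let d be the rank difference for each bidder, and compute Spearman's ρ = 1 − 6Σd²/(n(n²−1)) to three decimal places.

Ranks of variable 1: 3, 8, 7, 1, 4, 5, 6, 2
Ranks of variable 2: 8, 2, 7, 1, 4, 5, 6, 3
d = r₁ − r₂: -5, 6, 0, 0, 0, 0, 0, -1
d²: 25, 36, 0, 0, 0, 0, 0, 1; Σd² = 62
ρ = 1 − 6·62/(8·63) = 1 − 372/504 = 0.262

0.262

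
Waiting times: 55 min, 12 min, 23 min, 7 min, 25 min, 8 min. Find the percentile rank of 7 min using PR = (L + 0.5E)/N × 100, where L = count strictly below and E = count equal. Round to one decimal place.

8.3

N = 6.
Strictly below 7: 0. Equal to 7: 1.
PR = (0 + 0.5·1)/6 × 100 = 8.3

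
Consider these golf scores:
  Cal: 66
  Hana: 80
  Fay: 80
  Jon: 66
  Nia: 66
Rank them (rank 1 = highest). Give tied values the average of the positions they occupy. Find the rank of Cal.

Sorted (descending): 80, 80, 66, 66, 66
The 2 values of 80 occupy positions 1–2 → average rank (1+2)/2 = 1.5.
The 3 values of 66 occupy positions 3–5 → average rank 4.
Cal has value 66 → rank 4.

4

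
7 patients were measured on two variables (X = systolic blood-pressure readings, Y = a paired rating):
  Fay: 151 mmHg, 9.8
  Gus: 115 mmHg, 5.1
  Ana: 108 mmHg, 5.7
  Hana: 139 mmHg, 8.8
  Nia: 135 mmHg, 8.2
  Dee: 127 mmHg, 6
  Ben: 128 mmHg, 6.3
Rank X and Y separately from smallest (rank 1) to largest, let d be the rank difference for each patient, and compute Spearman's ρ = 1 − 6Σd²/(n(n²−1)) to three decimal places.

Ranks of variable 1: 7, 2, 1, 6, 5, 3, 4
Ranks of variable 2: 7, 1, 2, 6, 5, 3, 4
d = r₁ − r₂: 0, 1, -1, 0, 0, 0, 0
d²: 0, 1, 1, 0, 0, 0, 0; Σd² = 2
ρ = 1 − 6·2/(7·48) = 1 − 12/336 = 0.964

0.964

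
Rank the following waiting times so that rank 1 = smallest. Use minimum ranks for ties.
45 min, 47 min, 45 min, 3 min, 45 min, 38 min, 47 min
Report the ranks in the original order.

Sorted (ascending): 3, 38, 45, 45, 45, 47, 47
The 3 values of 45 occupy positions 3–5 → each gets rank 3.
The 2 values of 47 occupy positions 6–7 → each gets rank 6.

3, 6, 3, 1, 3, 2, 6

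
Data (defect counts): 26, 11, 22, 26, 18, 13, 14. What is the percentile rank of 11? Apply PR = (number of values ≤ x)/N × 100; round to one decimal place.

N = 7.
Strictly below 11: 0. Equal to 11: 1.
PR = 1/7 × 100 = 14.3

14.3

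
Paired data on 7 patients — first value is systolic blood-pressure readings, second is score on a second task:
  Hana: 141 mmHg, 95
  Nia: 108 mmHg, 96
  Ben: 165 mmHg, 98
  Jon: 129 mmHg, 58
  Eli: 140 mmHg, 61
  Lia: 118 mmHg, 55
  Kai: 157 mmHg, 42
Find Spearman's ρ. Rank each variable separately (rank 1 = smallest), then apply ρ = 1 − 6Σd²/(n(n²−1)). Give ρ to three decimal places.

Ranks of variable 1: 5, 1, 7, 3, 4, 2, 6
Ranks of variable 2: 5, 6, 7, 3, 4, 2, 1
d = r₁ − r₂: 0, -5, 0, 0, 0, 0, 5
d²: 0, 25, 0, 0, 0, 0, 25; Σd² = 50
ρ = 1 − 6·50/(7·48) = 1 − 300/336 = 0.107

0.107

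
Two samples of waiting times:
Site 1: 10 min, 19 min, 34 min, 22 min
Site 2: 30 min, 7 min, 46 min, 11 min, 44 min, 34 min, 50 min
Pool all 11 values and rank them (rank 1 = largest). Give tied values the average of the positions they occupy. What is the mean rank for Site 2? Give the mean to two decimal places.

Sorted (descending): 50, 46, 44, 34, 34, 30, 22, 19, 11, 10, 7
The 2 values of 34 occupy positions 4–5 → average rank (4+5)/2 = 4.5.
Site 2 values → pooled ranks: 30→6, 7→11, 46→2, 11→9, 44→3, 34→4.5, 50→1
Mean rank = (6 + 11 + 2 + 9 + 3 + 4.5 + 1) / 7 = 5.21

5.21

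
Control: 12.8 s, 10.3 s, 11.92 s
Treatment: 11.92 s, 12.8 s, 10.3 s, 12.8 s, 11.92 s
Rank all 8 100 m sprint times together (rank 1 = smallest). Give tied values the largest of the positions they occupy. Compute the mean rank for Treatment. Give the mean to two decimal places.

5.60

Sorted (ascending): 10.3, 10.3, 11.92, 11.92, 11.92, 12.8, 12.8, 12.8
The 2 values of 10.3 occupy positions 1–2 → each gets rank 2.
The 3 values of 11.92 occupy positions 3–5 → each gets rank 5.
The 3 values of 12.8 occupy positions 6–8 → each gets rank 8.
Treatment values → pooled ranks: 11.92→5, 12.8→8, 10.3→2, 12.8→8, 11.92→5
Mean rank = (5 + 8 + 2 + 8 + 5) / 5 = 5.60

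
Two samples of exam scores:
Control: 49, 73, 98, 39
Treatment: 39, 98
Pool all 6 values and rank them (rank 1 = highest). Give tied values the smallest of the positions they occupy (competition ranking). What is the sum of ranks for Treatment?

Sorted (descending): 98, 98, 73, 49, 39, 39
The 2 values of 98 occupy positions 1–2 → each gets rank 1.
The 2 values of 39 occupy positions 5–6 → each gets rank 5.
Treatment values → pooled ranks: 39→5, 98→1
Rank sum = 5 + 1 = 6

6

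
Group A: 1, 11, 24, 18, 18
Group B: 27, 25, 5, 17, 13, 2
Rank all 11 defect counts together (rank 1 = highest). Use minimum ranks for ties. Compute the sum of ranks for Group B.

35

Sorted (descending): 27, 25, 24, 18, 18, 17, 13, 11, 5, 2, 1
The 2 values of 18 occupy positions 4–5 → each gets rank 4.
Group B values → pooled ranks: 27→1, 25→2, 5→9, 17→6, 13→7, 2→10
Rank sum = 1 + 2 + 9 + 6 + 7 + 10 = 35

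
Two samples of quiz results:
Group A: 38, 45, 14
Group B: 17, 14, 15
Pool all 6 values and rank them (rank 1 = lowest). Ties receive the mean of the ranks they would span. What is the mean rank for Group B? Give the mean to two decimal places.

2.83

Sorted (ascending): 14, 14, 15, 17, 38, 45
The 2 values of 14 occupy positions 1–2 → average rank (1+2)/2 = 1.5.
Group B values → pooled ranks: 17→4, 14→1.5, 15→3
Mean rank = (4 + 1.5 + 3) / 3 = 2.83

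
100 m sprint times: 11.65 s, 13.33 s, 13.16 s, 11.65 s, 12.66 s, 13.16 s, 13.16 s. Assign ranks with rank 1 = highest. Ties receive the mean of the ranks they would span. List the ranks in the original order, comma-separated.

6.5, 1, 3, 6.5, 5, 3, 3

Sorted (descending): 13.33, 13.16, 13.16, 13.16, 12.66, 11.65, 11.65
The 3 values of 13.16 occupy positions 2–4 → average rank 3.
The 2 values of 11.65 occupy positions 6–7 → average rank (6+7)/2 = 6.5.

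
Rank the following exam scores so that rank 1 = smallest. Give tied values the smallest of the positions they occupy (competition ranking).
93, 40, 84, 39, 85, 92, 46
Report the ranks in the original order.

Sorted (ascending): 39, 40, 46, 84, 85, 92, 93
No ties — each value takes its position as its rank.

7, 2, 4, 1, 5, 6, 3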